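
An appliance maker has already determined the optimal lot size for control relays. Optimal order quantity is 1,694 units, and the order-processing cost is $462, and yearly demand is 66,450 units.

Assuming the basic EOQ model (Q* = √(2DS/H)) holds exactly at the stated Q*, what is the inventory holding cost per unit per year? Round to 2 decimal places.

EOQ relation: Q² = 2DS/H, so rearrange for the unknown.
H = 2DS / Q² = 2 × 66,450 × 462 / 1,694² = 21.3964

$21.40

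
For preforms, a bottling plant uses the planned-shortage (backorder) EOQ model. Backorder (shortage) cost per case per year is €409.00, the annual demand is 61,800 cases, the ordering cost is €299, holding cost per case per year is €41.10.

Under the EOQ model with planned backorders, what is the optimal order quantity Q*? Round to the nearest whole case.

Q* = √(2DS/H) · √((H + b)/b)
   = √(2 × 61,800 × 299 / 41.1) · √((41.1 + 409) / 409)
   = 948.252 × 1.0490 ≈ 994.76

995 cases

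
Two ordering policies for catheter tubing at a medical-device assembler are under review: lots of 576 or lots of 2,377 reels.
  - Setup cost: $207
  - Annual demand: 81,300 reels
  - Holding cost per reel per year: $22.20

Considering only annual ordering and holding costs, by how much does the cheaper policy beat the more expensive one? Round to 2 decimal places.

For each Q, cost = (D/Q)·S + (Q/2)·H.
TC(576) = (81,300/576)×207 + (576/2)×22.2 = $35,610.79
TC(2,377) = (81,300/2,377)×207 + (2,377/2)×22.2 = $33,464.67
Cheaper: Q = 2,377.  Difference = $2,146.11

$2,146.11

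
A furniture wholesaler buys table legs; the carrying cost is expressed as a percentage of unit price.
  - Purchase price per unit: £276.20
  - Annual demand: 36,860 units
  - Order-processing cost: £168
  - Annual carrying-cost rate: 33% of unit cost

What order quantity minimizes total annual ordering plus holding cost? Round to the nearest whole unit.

H = i·C = 0.33 × £276.2 = £91.1460 per unit-year
2DS/H = 2·36,860·168/91.146 = 135,880.46
EOQ = √135,880.46 ≈ 368.62

369 units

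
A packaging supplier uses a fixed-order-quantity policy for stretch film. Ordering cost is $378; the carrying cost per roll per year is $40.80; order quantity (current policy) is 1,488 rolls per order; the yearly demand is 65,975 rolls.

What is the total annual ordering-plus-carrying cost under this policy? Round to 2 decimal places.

Annual ordering cost = (D/Q)·S = (65,975/1,488) × 378 = $16,759.78
Annual holding cost  = (Q/2)·H = (1,488/2) × 40.8 = $30,355.20
Total = $16,759.78 + $30,355.20 = $47,114.98

$47,114.98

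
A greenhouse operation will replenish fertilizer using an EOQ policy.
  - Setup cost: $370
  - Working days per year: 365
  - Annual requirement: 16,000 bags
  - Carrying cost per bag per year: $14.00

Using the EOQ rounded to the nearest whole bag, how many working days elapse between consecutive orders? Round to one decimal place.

21.0 days

Optimal lot size Q* = (2 × 16,000 × $370 / $14)^½ ≈ 919.63 → Q = 920 bags
Cycle time = (working days × Q)/D = (365 × 920) / 16,000 = 20.988 days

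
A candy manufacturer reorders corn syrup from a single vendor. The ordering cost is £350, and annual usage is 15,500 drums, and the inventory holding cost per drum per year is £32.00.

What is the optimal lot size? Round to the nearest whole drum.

Q* = √(2·D·S / H) = √(2·15,500·350 / 32) = √339,062.5 ≈ 582.29

582 drums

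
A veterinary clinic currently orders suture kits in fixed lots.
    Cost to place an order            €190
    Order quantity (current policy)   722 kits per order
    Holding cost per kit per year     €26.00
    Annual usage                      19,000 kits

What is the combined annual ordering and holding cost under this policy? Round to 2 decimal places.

€14,386.00

Ordering: D/Q × S = 19,000/722 × €190 = €5,000.00
Holding:  Q/2 × H = 722/2 × €26 = €9,386.00
Total = €5,000.00 + €9,386.00 = €14,386.00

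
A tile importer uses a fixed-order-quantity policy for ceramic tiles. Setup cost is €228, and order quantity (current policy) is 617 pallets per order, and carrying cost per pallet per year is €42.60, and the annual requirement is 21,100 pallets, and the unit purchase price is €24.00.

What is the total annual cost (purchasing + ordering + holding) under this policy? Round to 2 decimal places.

€527,339.18

Annual ordering cost = (D/Q)·S = (21,100/617) × 228 = €7,797.08
Annual holding cost  = (Q/2)·H = (617/2) × 42.6 = €13,142.10
Purchase cost = D·C = 21,100 × 24 = €506,400.00
Total = €7,797.08 + €13,142.10 + €506,400.00 = €527,339.18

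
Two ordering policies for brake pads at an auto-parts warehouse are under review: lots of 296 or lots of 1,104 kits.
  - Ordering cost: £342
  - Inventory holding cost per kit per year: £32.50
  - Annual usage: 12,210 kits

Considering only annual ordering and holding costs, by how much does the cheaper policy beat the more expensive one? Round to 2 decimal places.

For each Q, cost = (D/Q)·S + (Q/2)·H.
TC(296) = (12,210/296)×342 + (296/2)×32.5 = £18,917.50
TC(1,104) = (12,210/1,104)×342 + (1,104/2)×32.5 = £21,722.45
|ΔTC| = |£18,917.50 − £21,722.45| = £2,804.95

£2,804.95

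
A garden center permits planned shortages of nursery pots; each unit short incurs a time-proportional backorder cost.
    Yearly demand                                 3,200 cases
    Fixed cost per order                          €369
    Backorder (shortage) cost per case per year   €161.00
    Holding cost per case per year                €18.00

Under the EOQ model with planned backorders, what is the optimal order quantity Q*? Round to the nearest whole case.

382 cases

Basic EOQ = √(2·3,200·369/18) = 362.215
Backorder adjustment √((H+b)/b) = √((18+161)/161) = 1.0544
Q* = 362.215 × 1.0544 ≈ 381.93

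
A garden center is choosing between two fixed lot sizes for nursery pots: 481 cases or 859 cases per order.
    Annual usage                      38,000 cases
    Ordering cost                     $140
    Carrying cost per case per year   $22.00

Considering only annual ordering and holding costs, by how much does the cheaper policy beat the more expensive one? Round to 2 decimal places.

$709.04

TC(Q) = (D/Q)S + (Q/2)H
TC(481) = (38,000/481)×140 + (481/2)×22 = $16,351.29
TC(859) = (38,000/859)×140 + (859/2)×22 = $15,642.25
Cheaper: Q = 859.  Difference = $709.04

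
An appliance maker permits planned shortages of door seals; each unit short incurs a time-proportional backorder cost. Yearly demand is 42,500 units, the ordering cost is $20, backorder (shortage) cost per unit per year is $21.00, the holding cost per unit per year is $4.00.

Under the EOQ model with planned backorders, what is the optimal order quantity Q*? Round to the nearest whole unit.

711 units

Basic EOQ = √(2·42,500·20/4) = 651.920
Backorder adjustment √((H+b)/b) = √((4+21)/21) = 1.0911
Q* = 651.920 × 1.0911 ≈ 711.30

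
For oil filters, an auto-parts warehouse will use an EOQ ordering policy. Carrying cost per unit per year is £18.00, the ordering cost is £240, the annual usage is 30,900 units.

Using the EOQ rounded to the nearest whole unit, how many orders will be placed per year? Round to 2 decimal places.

EOQ = √(2DS/H) = √(2 × 30,900 × 240 / 18)
    = √(824,000.00) ≈ 907.74 → Q = 908
Orders per year = D/Q = 30,900 / 908 = 34.031

34.03 orders per year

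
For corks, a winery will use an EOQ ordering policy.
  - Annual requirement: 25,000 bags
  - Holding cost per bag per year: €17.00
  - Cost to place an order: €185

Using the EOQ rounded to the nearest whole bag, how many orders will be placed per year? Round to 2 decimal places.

33.88 orders per year

2DS/H = 2·25,000·185/17 = 544,117.65
EOQ = √544,117.65 ≈ 737.64 → Q = 738
Orders per year = D/Q = 25,000 / 738 = 33.875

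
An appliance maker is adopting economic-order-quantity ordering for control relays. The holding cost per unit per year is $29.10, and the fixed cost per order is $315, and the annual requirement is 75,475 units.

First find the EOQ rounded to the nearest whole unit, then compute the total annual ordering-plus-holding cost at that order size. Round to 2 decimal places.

$37,197.89

EOQ = √(2DS/H) = √(2 × 75,475 × 315 / 29.1)
    = √(1,633,994.85) ≈ 1,278.28 → Q = 1,278 units
Orders/yr = 75,475/1,278 = 59.057; ordering cost = 59.057 × $315 = $18,602.99
Average inventory = 1,278/2 = 639; holding cost = 639 × $29.1 = $18,594.90
Total = $18,602.99 + $18,594.90 = $37,197.89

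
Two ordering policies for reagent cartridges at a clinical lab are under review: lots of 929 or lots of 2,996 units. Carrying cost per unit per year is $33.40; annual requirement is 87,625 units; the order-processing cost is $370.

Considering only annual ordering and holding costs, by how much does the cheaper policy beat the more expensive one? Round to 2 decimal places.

$10,441.33

Annual cost at Q: ordering D·S/Q plus holding Q·H/2.
TC(929) = (87,625/929)×370 + (929/2)×33.4 = $50,413.39
TC(2,996) = (87,625/2,996)×370 + (2,996/2)×33.4 = $60,854.71
Lots of 929 are cheaper by $10,441.33.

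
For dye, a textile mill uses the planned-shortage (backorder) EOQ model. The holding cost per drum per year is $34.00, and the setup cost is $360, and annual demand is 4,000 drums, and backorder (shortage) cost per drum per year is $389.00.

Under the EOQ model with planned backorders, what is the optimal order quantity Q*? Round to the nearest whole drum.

303 drums

Basic EOQ = √(2·4,000·360/34) = 291.043
Backorder adjustment √((H+b)/b) = √((34+389)/389) = 1.0428
Q* = 291.043 × 1.0428 ≈ 303.50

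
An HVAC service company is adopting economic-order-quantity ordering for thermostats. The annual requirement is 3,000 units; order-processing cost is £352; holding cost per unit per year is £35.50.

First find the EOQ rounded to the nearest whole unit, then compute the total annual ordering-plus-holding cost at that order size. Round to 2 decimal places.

2DS/H = 2·3,000·352/35.5 = 59,492.96
EOQ = √59,492.96 ≈ 243.91 → Q = 244 units
Annual ordering cost = (D/Q)·S = (3,000/244) × 352 = £4,327.87
Annual holding cost  = (Q/2)·H = (244/2) × 35.5 = £4,331.00
Total = £4,327.87 + £4,331.00 = £8,658.87

£8,658.87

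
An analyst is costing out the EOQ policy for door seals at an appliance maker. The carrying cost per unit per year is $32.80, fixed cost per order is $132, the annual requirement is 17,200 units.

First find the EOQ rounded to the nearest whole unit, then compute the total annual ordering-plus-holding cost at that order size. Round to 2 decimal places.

$12,204.03

Q* = √(2·D·S / H) = √(2·17,200·132 / 32.8) = √138,439.0 ≈ 372.07 → Q = 372 units
Ordering: D/Q × S = 17,200/372 × $132 = $6,103.23
Holding:  Q/2 × H = 372/2 × $32.8 = $6,100.80
Total = $6,103.23 + $6,100.80 = $12,204.03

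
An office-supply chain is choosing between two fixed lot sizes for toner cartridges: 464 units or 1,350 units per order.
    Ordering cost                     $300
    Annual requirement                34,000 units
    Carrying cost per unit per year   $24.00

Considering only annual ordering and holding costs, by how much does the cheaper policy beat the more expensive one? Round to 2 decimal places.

TC(Q) = (D/Q)S + (Q/2)H
TC(464) = (34,000/464)×300 + (464/2)×24 = $27,550.76
TC(1,350) = (34,000/1,350)×300 + (1,350/2)×24 = $23,755.56
Cheaper: Q = 1,350.  Difference = $3,795.20

$3,795.20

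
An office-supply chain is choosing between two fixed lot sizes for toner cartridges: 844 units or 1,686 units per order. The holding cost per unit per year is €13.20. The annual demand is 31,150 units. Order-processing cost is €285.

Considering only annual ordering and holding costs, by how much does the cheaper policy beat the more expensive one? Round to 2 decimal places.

TC(Q) = (D/Q)S + (Q/2)H
TC(844) = (31,150/844)×285 + (844/2)×13.2 = €16,089.06
TC(1,686) = (31,150/1,686)×285 + (1,686/2)×13.2 = €16,393.17
|ΔTC| = |€16,089.06 − €16,393.17| = €304.11

€304.11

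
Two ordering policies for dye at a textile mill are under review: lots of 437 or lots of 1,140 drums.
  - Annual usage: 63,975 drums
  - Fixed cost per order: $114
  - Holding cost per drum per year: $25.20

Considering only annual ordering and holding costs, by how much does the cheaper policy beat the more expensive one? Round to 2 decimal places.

$1,433.83

TC(Q) = (D/Q)S + (Q/2)H
TC(437) = (63,975/437)×114 + (437/2)×25.2 = $22,195.33
TC(1,140) = (63,975/1,140)×114 + (1,140/2)×25.2 = $20,761.50
|ΔTC| = |$22,195.33 − $20,761.50| = $1,433.83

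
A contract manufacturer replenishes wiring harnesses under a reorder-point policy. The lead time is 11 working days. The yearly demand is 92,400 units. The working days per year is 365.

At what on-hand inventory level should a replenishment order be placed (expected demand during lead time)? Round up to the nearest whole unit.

2,785 units

Daily demand d = 92,400 / 365 = 253.151 units/day
Demand during lead time = 253.151 × 11 = 2,784.66
Reorder point = 2,784.66 → round up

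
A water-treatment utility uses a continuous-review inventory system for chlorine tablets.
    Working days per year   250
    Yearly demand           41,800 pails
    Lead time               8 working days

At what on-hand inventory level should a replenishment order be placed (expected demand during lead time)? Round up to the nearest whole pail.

1,338 pails

Daily demand d = 41,800 / 250 = 167.200 pails/day
Demand during lead time = 167.200 × 8 = 1,337.60
Reorder point = 1,337.60 → round up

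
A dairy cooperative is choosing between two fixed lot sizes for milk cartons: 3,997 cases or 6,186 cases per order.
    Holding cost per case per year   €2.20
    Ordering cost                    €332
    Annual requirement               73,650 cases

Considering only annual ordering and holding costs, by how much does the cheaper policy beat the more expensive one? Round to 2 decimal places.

€243.13

Annual cost at Q: ordering D·S/Q plus holding Q·H/2.
TC(3,997) = (73,650/3,997)×332 + (3,997/2)×2.2 = €10,514.24
TC(6,186) = (73,650/6,186)×332 + (6,186/2)×2.2 = €10,757.36
Cheaper: Q = 3,997.  Difference = €243.13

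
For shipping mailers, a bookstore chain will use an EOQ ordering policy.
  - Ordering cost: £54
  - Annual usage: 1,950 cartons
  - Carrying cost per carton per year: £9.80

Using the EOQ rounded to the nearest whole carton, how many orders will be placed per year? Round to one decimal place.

13.3 orders per year

EOQ = √(2DS/H) = √(2 × 1,950 × 54 / 9.8)
    = √(21,489.80) ≈ 146.59 → Q = 147
Orders per year = D/Q = 1,950 / 147 = 13.265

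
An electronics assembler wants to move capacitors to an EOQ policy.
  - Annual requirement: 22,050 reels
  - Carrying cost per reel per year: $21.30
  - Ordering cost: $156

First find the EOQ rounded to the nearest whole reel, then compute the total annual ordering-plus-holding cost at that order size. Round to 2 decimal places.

$12,105.19

Q* = √(2·D·S / H) = √(2·22,050·156 / 21.3) = √322,985.9 ≈ 568.32 → Q = 568 reels
Annual ordering cost = (D/Q)·S = (22,050/568) × 156 = $6,055.99
Annual holding cost  = (Q/2)·H = (568/2) × 21.3 = $6,049.20
Total = $6,055.99 + $6,049.20 = $12,105.19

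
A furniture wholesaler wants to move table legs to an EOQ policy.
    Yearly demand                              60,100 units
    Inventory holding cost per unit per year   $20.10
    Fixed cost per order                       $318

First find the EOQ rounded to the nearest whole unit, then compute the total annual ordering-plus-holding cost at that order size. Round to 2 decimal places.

Q* = √(2·D·S / H) = √(2·60,100·318 / 20.1) = √1,901,671.6 ≈ 1,379.01 → Q = 1,379 units
Orders/yr = 60,100/1,379 = 43.582; ordering cost = 43.582 × $318 = $13,859.17
Average inventory = 1,379/2 = 689.5; holding cost = 689.5 × $20.1 = $13,858.95
Total = $13,859.17 + $13,858.95 = $27,718.12

$27,718.12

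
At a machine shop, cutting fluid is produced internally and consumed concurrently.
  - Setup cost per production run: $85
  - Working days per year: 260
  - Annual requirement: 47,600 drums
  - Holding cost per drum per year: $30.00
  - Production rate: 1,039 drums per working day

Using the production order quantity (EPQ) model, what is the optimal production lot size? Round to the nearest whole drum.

Daily demand d = 47,600/260 = 183.077; p = 1039; 1 − d/p = 0.82380
EPQ = √(2DS / (H(1 − d/p)))
    = √(2 × 47,600 × 85 / (30 × 0.82380)) ≈ 572.21

572 drums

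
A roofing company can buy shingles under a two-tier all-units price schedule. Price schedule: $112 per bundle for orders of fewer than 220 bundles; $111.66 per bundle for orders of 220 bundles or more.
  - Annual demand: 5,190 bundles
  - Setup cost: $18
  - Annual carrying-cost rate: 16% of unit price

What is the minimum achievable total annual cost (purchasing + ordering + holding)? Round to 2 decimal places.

H₁ = 16%×$112 = $17.9200;  H₂ = 16%×$111.66 = $17.8656
EOQ₁ = √(2×5,190×18/17.9200) = 102.11  (< 220, feasible at tier 1)
EOQ₂ = √(2×5,190×18/17.8656) = 102.26  (< 220 → use Q = 220 at tier-2 price)
TC(tier 1 (EOQ₁), Q≈102.1) = $583,109.80
TC(tier 2, Q≈220.0) = $581,905.25
Minimum at tier 2: $581,905.25

$581,905.25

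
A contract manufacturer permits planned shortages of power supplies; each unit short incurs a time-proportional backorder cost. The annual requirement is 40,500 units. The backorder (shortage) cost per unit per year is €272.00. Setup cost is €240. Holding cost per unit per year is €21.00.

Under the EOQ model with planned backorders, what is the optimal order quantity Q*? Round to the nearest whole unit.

Q* = √(2DS/H) · √((H + b)/b)
   = √(2 × 40,500 × 240 / 21) · √((21 + 272) / 272)
   = 962.140 × 1.0379 ≈ 998.59

999 units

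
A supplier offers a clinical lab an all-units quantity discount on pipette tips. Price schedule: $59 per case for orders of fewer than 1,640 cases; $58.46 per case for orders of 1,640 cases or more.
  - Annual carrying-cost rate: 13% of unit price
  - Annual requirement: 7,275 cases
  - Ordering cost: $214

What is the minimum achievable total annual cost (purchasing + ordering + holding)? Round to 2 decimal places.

H₁ = 13%×$59 = $7.6700;  H₂ = 13%×$58.46 = $7.5998
EOQ₁ = √(2×7,275×214/7.6700) = 637.15  (< 1,640, feasible at tier 1)
EOQ₂ = √(2×7,275×214/7.5998) = 640.08  (< 1,640 → use Q = 1,640 at tier-2 price)
TC(tier 1 (EOQ₁), Q≈637.1) = $434,111.93
TC(tier 2, Q≈1,640.0) = $432,477.63
Minimum at tier 2: $432,477.63

$432,477.63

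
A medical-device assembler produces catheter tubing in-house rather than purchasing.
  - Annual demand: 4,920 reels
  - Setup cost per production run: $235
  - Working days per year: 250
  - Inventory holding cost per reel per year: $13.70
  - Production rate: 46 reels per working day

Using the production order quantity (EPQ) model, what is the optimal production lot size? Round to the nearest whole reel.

Daily demand d = 4,920/250 = 19.680; p = 46; 1 − d/p = 0.57217
EPQ = √(2DS / (H(1 − d/p)))
    = √(2 × 4,920 × 235 / (13.7 × 0.57217)) ≈ 543.13

543 reels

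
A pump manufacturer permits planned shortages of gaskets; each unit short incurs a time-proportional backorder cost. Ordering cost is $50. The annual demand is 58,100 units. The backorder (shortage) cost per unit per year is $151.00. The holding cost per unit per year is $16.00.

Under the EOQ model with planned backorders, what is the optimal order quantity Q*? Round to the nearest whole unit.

Q* = √(2DS/H) · √((H + b)/b)
   = √(2 × 58,100 × 50 / 16) · √((16 + 151) / 151)
   = 602.599 × 1.0516 ≈ 633.72

634 units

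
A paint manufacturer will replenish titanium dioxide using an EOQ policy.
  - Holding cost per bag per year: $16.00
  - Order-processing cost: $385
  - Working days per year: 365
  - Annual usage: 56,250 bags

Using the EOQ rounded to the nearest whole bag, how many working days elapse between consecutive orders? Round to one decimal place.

Q* = √(2·D·S / H) = √(2·56,250·385 / 16) = √2,707,031.2 ≈ 1,645.31 → Q = 1,645 bags
Days between orders = 365 / (D/Q) = 365 / 34.195 ≈ 10.674

10.7 days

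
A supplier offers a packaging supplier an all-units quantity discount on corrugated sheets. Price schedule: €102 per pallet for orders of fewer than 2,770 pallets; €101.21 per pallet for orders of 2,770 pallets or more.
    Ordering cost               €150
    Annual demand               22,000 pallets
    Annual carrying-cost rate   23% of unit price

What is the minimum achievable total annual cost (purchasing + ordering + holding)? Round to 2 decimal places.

H₁ = 23%×€102 = €23.4600;  H₂ = 23%×€101.21 = €23.2783
EOQ₁ = √(2×22,000×150/23.4600) = 530.41  (< 2,770, feasible at tier 1)
EOQ₂ = √(2×22,000×150/23.2783) = 532.47  (< 2,770 → use Q = 2,770 at tier-2 price)
TC(tier 1 (EOQ₁), Q≈530.4) = €2,256,443.31
TC(tier 2, Q≈2,770.0) = €2,260,051.78
Minimum at tier 1 (EOQ₁): €2,256,443.31

€2,256,443.31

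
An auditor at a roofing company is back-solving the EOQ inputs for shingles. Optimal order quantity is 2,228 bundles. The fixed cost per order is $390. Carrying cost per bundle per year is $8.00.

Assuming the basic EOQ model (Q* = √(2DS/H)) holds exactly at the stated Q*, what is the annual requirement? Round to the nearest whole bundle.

Since Q* = (2DS/H)^½, squaring gives Q*²·H = 2DS.
D = Q²H / (2S) = 2,228² × 8 / (2 × 390) = 50,912.66

50,913 bundles per year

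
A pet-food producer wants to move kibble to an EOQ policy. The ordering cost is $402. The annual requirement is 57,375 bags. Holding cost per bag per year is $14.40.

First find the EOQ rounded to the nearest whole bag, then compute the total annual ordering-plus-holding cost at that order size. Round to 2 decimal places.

$25,773.34

EOQ = √(2DS/H) = √(2 × 57,375 × 402 / 14.4)
    = √(3,203,437.50) ≈ 1,789.81 → Q = 1,790 bags
Orders/yr = 57,375/1,790 = 32.053; ordering cost = 32.053 × $402 = $12,885.34
Average inventory = 1,790/2 = 895; holding cost = 895 × $14.4 = $12,888.00
Total = $12,885.34 + $12,888.00 = $25,773.34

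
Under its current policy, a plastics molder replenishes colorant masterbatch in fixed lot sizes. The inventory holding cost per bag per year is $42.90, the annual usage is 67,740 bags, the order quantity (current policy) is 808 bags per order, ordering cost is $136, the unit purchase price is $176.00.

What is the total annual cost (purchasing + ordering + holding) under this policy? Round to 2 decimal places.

Ordering: D/Q × S = 67,740/808 × $136 = $11,401.78
Holding:  Q/2 × H = 808/2 × $42.9 = $17,331.60
Purchase cost = D·C = 67,740 × 176 = $11,922,240.00
Total = $11,401.78 + $17,331.60 + $11,922,240.00 = $11,950,973.38

$11,950,973.38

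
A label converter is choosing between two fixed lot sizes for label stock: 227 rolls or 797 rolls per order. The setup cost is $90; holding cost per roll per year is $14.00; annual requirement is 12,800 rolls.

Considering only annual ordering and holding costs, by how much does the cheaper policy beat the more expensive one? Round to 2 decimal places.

Annual cost at Q: ordering D·S/Q plus holding Q·H/2.
TC(227) = (12,800/227)×90 + (227/2)×14 = $6,663.89
TC(797) = (12,800/797)×90 + (797/2)×14 = $7,024.42
Cheaper: Q = 227.  Difference = $360.53

$360.53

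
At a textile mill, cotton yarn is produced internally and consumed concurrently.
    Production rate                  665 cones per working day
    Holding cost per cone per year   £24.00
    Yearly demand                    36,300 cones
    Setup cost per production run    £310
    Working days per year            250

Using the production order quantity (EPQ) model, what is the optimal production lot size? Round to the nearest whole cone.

d = 36,300/250 = 145.2000 cones/day;  effective holding cost H(1 − d/p) = 24·(1 − 145.2000/665) = 18.75970
Q* = √(2DS / H_eff) = √(2·36,300·310 / 18.75970) ≈ 1,095.31

1,095 cones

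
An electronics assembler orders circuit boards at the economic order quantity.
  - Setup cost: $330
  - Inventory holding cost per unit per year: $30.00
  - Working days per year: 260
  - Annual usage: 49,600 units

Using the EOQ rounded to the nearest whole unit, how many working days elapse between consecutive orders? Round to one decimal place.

5.5 days

2DS/H = 2·49,600·330/30 = 1,091,200.00
EOQ = √1,091,200.00 ≈ 1,044.61 → Q = 1,045 units
T = Q/D × 260 days = 1,045/49,600 × 260 = 5.478 days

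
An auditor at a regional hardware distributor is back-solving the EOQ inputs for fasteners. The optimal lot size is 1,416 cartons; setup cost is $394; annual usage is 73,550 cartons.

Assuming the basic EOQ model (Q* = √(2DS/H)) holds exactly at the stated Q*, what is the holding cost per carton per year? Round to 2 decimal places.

$28.91

From Q* = √(2DS/H) ⇒ Q*² = 2DS/H.
H = 2DS / Q² = 2 × 73,550 × 394 / 1,416² = 28.9056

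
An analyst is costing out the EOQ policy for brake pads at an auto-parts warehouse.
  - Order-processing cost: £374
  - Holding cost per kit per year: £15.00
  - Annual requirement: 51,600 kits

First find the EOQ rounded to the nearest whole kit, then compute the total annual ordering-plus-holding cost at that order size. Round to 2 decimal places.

EOQ = √(2DS/H) = √(2 × 51,600 × 374 / 15)
    = √(2,573,120.00) ≈ 1,604.09 → Q = 1,604 kits
Orders/yr = 51,600/1,604 = 32.170; ordering cost = 32.170 × £374 = £12,031.42
Average inventory = 1,604/2 = 802; holding cost = 802 × £15 = £12,030.00
Total = £12,031.42 + £12,030.00 = £24,061.42

£24,061.42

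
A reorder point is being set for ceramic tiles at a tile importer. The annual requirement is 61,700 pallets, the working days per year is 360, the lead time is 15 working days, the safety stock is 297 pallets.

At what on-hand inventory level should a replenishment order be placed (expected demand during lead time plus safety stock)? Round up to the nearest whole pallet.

2,868 pallets

Daily demand d = 61,700 / 360 = 171.389 pallets/day
Demand during lead time = 171.389 × 15 = 2,570.83
Reorder point = 2,570.83 + 297 = 2,867.83 → round up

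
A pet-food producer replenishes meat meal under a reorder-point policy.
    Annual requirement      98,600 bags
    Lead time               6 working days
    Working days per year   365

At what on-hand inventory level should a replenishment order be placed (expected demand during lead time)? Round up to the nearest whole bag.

1,621 bags

Daily demand d = 98,600 / 365 = 270.137 bags/day
Demand during lead time = 270.137 × 6 = 1,620.82
Reorder point = 1,620.82 → round up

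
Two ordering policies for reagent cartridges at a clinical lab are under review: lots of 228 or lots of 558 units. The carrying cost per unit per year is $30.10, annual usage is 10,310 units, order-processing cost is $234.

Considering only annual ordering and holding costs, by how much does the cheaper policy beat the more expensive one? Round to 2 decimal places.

$1,291.27

TC(Q) = (D/Q)S + (Q/2)H
TC(228) = (10,310/228)×234 + (228/2)×30.1 = $14,012.72
TC(558) = (10,310/558)×234 + (558/2)×30.1 = $12,721.45
Lots of 558 are cheaper by $1,291.27.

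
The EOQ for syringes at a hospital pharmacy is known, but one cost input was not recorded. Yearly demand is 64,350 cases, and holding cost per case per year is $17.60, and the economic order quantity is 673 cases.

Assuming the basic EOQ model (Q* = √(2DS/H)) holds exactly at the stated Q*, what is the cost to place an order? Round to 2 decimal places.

$61.94

Since Q* = (2DS/H)^½, squaring gives Q*²·H = 2DS.
S = Q²H / (2D) = 673² × 17.6 / (2 × 64,350) = 61.9390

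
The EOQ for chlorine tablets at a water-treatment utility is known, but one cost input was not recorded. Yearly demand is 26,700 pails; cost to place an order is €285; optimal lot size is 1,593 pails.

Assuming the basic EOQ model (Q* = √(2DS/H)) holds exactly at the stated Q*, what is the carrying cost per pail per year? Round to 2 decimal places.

EOQ relation: Q² = 2DS/H, so rearrange for the unknown.
H = 2DS / Q² = 2 × 26,700 × 285 / 1,593² = 5.9973

€6.00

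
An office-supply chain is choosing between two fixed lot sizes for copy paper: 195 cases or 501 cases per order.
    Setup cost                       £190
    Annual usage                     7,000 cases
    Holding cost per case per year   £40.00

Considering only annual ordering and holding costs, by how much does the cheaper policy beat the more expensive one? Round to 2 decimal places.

£1,954.18

TC(Q) = (D/Q)S + (Q/2)H
TC(195) = (7,000/195)×190 + (195/2)×40 = £10,720.51
TC(501) = (7,000/501)×190 + (501/2)×40 = £12,674.69
|ΔTC| = |£10,720.51 − £12,674.69| = £1,954.18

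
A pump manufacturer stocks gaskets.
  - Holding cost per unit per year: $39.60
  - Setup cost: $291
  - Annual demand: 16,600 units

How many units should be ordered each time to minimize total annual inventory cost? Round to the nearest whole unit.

494 units

EOQ = √(2DS/H) = √(2 × 16,600 × 291 / 39.6)
    = √(243,969.70) ≈ 493.93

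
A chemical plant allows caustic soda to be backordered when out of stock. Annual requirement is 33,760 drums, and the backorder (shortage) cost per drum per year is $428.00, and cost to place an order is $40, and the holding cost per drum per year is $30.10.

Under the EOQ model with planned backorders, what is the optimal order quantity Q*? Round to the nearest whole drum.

Basic EOQ = √(2·33,760·40/30.1) = 299.546
Backorder adjustment √((H+b)/b) = √((30.1+428)/428) = 1.0346
Q* = 299.546 × 1.0346 ≈ 309.90

310 drums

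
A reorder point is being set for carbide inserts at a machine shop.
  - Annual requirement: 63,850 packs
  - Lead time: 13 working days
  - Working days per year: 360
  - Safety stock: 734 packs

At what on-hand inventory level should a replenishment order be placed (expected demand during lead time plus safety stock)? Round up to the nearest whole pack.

Daily demand d = 63,850 / 360 = 177.361 packs/day
Demand during lead time = 177.361 × 13 = 2,305.69
Reorder point = 2,305.69 + 734 = 3,039.69 → round up

3,040 packs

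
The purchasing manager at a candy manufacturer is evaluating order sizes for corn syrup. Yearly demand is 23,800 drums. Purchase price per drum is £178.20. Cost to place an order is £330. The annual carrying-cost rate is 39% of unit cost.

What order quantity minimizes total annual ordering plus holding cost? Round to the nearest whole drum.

H = i·C = 0.39 × £178.2 = £69.4980 per drum-year
Q* = √(2·D·S / H) = √(2·23,800·330 / 69.498) = √226,020.9 ≈ 475.42

475 drums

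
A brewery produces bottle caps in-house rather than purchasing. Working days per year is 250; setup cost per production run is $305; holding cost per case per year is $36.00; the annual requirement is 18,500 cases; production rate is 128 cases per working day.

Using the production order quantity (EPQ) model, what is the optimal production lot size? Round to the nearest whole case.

862 cases

d = 18,500/250 = 74.0000 cases/day;  effective holding cost H(1 − d/p) = 36·(1 − 74.0000/128) = 15.18750
Q* = √(2DS / H_eff) = √(2·18,500·305 / 15.18750) ≈ 862.00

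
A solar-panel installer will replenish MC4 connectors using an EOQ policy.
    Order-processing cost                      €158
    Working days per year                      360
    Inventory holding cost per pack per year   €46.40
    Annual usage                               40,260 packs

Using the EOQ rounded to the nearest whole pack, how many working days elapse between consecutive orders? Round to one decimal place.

4.7 days

Q* = √(2·D·S / H) = √(2·40,260·158 / 46.4) = √274,184.5 ≈ 523.63 → Q = 524 packs
Days between orders = 360 / (D/Q) = 360 / 76.832 ≈ 4.686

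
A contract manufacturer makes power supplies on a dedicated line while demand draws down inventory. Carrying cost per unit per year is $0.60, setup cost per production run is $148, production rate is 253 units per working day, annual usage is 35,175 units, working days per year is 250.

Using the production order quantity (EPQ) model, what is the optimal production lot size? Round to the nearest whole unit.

Daily demand d = 35,175/250 = 140.700; p = 253; 1 − d/p = 0.44387
EPQ = √(2DS / (H(1 − d/p)))
    = √(2 × 35,175 × 148 / (0.6 × 0.44387)) ≈ 6,252.56

6,253 units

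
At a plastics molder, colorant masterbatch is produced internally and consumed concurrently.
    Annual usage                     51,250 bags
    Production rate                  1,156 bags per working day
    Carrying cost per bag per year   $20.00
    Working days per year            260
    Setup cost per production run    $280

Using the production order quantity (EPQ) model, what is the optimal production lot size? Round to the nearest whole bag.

1,315 bags

d = 51,250/260 = 197.1154 bags/day;  effective holding cost H(1 − d/p) = 20·(1 − 197.1154/1156) = 16.58970
Q* = √(2DS / H_eff) = √(2·51,250·280 / 16.58970) ≈ 1,315.29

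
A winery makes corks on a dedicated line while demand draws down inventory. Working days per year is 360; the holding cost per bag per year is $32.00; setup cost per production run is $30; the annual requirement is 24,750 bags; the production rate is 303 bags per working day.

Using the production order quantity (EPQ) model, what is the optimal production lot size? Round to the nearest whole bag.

245 bags

Daily demand d = 24,750/360 = 68.750; p = 303; 1 − d/p = 0.77310
EPQ = √(2DS / (H(1 − d/p)))
    = √(2 × 24,750 × 30 / (32 × 0.77310)) ≈ 245.00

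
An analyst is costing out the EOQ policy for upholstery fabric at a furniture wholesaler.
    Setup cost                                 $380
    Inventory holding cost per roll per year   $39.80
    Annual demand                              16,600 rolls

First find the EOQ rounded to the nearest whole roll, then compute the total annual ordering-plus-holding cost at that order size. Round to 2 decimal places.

Q* = √(2·D·S / H) = √(2·16,600·380 / 39.8) = √316,984.9 ≈ 563.01 → Q = 563 rolls
Orders/yr = 16,600/563 = 29.485; ordering cost = 29.485 × $380 = $11,204.26
Average inventory = 563/2 = 281.5; holding cost = 281.5 × $39.8 = $11,203.70
Total = $11,204.26 + $11,203.70 = $22,407.96

$22,407.96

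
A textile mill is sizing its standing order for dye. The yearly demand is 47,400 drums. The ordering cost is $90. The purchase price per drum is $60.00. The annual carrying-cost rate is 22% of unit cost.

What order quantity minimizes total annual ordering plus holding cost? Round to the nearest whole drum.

Carrying cost H = $60 × 22% = $13.2000/drum/yr
Q* = √(2·D·S / H) = √(2·47,400·90 / 13.2) = √646,363.6 ≈ 803.97

804 drums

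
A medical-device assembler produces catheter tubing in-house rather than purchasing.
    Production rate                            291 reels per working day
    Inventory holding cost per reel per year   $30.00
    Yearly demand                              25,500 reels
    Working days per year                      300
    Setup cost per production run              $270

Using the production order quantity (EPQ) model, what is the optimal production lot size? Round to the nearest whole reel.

805 reels

Daily demand d = 25,500/300 = 85.000; p = 291; 1 − d/p = 0.70790
EPQ = √(2DS / (H(1 − d/p)))
    = √(2 × 25,500 × 270 / (30 × 0.70790)) ≈ 805.23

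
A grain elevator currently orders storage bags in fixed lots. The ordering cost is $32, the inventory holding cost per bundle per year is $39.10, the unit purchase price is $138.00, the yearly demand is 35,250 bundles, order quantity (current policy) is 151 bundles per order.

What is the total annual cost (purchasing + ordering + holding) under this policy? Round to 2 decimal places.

$4,874,922.25

Ordering: D/Q × S = 35,250/151 × $32 = $7,470.20
Holding:  Q/2 × H = 151/2 × $39.1 = $2,952.05
Purchase cost = D·C = 35,250 × 138 = $4,864,500.00
Total = $7,470.20 + $2,952.05 + $4,864,500.00 = $4,874,922.25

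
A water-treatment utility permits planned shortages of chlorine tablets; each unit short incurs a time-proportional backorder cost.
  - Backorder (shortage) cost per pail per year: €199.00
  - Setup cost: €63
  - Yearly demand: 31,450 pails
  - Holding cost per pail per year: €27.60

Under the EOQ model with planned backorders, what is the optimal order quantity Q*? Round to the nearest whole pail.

Basic EOQ = √(2·31,450·63/27.6) = 378.914
Backorder adjustment √((H+b)/b) = √((27.6+199)/199) = 1.0671
Q* = 378.914 × 1.0671 ≈ 404.34

404 pails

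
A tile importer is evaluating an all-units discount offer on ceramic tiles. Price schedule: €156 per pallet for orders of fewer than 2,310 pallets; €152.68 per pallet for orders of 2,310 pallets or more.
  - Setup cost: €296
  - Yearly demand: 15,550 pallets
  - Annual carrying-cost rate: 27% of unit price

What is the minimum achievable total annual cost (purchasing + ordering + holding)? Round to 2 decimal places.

H₁ = 27%×€156 = €42.1200;  H₂ = 27%×€152.68 = €41.2236
EOQ₁ = √(2×15,550×296/42.1200) = 467.50  (< 2,310, feasible at tier 1)
EOQ₂ = √(2×15,550×296/41.2236) = 472.56  (< 2,310 → use Q = 2,310 at tier-2 price)
TC(tier 1 (EOQ₁), Q≈467.5) = €2,445,491.11
TC(tier 2, Q≈2,310.0) = €2,423,779.81
Minimum at tier 2: €2,423,779.81

€2,423,779.81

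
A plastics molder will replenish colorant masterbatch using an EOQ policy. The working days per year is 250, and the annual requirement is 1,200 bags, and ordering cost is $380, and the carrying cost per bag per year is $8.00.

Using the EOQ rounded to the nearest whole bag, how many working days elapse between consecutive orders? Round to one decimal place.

Optimal lot size Q* = (2 × 1,200 × $380 / $8)^½ ≈ 337.64 → Q = 338 bags
Cycle time = (working days × Q)/D = (250 × 338) / 1,200 = 70.417 days

70.4 days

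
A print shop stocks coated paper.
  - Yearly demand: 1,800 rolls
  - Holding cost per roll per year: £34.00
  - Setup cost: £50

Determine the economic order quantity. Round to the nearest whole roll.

EOQ = √(2DS/H) = √(2 × 1,800 × 50 / 34)
    = √(5,294.12) ≈ 72.76

73 rolls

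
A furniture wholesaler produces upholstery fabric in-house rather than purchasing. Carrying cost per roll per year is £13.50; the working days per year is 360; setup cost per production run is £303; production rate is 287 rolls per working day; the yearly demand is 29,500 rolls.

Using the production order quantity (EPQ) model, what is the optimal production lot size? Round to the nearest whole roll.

1,361 rolls

d = 29,500/360 = 81.9444 rolls/day;  effective holding cost H(1 − d/p) = 13.5·(1 − 81.9444/287) = 9.64547
Q* = √(2DS / H_eff) = √(2·29,500·303 / 9.64547) ≈ 1,361.40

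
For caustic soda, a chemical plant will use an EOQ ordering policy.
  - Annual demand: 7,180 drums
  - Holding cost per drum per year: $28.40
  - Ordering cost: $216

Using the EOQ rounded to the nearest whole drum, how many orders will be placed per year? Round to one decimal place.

21.8 orders per year

Q* = √(2·D·S / H) = √(2·7,180·216 / 28.4) = √109,216.9 ≈ 330.48 → Q = 330
Orders per year = D/Q = 7,180 / 330 = 21.758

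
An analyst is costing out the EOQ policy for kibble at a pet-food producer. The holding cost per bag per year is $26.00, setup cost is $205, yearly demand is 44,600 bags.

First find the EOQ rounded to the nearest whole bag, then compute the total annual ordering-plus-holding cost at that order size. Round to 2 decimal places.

$21,804.50

EOQ = √(2DS/H) = √(2 × 44,600 × 205 / 26)
    = √(703,307.69) ≈ 838.63 → Q = 839 bags
Ordering: D/Q × S = 44,600/839 × $205 = $10,897.50
Holding:  Q/2 × H = 839/2 × $26 = $10,907.00
Total = $10,897.50 + $10,907.00 = $21,804.50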